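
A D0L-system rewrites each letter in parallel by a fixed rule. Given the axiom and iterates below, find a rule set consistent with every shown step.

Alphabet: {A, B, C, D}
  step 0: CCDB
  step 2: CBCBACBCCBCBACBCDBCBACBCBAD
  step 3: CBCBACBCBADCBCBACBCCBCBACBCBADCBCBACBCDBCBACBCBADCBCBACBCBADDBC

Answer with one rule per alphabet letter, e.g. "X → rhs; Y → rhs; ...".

A->D, B->BA, C->CBC, D->DBC

  step 2 ⇒ step 3: CBCBACBCCBCBACBCDBCBACBCBAD ⇒ CBC·BA·CBC·BA·D·CBC·BA·CBC·CBC·BA·CBC·BA·D·CBC·BA·CBC·DBC·BA·CBC·BA·D·CBC·BA·CBC·BA·D·DBC
    A ↦ D
    B ↦ BA
    C ↦ CBC
    D ↦ DBC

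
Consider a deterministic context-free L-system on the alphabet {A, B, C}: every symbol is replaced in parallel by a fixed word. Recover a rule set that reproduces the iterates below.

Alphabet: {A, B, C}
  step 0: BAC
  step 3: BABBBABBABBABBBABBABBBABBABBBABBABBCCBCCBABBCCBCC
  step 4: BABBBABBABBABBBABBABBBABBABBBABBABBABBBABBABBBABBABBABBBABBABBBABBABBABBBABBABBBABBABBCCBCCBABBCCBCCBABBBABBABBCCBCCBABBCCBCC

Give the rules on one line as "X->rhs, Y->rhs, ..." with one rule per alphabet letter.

A->B, B->BAB, C->BCC

  step 3 ⇒ step 4: BABBBABBABBABBBABBABBBABBABBBABBABBCCBCCBABBCCBCC ⇒ BAB·B·BAB·BAB·BAB·B·BAB·BAB·B·BAB·BAB·B·BAB·BAB·BAB·B·BAB·BAB·B·BAB·BAB·BAB·B·BAB·BAB·B·BAB·BAB·BAB·B·BAB·BAB·B·BAB·BAB·BCC·BCC·BAB·BCC·BCC·BAB·B·BAB·BAB·BCC·BCC·BAB·BCC·BCC
    A ↦ B
    B ↦ BAB
    C ↦ BCC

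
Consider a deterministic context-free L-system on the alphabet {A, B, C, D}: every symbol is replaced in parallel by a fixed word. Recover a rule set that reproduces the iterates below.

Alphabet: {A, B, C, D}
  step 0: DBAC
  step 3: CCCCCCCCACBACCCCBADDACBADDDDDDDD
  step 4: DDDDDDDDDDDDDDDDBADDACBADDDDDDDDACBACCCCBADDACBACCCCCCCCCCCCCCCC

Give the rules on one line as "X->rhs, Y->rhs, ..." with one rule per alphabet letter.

A->BA, B->AC, C->DD, D->CC

  step 3 ⇒ step 4: CCCCCCCCACBACCCCBADDACBADDDDDDDD ⇒ DD·DD·DD·DD·DD·DD·DD·DD·BA·DD·AC·BA·DD·DD·DD·DD·AC·BA·CC·CC·BA·DD·AC·BA·CC·CC·CC·CC·CC·CC·CC·CC
    A ↦ BA
    B ↦ AC
    C ↦ DD
    D ↦ CC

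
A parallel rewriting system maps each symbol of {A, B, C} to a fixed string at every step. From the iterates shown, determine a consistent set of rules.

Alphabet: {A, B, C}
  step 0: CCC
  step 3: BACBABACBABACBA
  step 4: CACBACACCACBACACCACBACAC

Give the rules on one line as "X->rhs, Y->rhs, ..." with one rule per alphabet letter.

A->C, B->CA, C->BA

  step 3 ⇒ step 4: BACBABACBABACBA ⇒ CA·C·BA·CA·C·CA·C·BA·CA·C·CA·C·BA·CA·C
    A ↦ C
    B ↦ CA
    C ↦ BA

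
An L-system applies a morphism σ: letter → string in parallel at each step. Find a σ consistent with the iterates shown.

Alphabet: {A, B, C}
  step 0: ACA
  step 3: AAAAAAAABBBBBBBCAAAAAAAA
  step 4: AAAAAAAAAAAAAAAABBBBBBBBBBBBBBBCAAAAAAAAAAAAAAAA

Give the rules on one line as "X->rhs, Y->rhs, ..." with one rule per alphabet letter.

  step 3 ⇒ step 4: AAAAAAAABBBBBBBCAAAAAAAA ⇒ AA·AA·AA·AA·AA·AA·AA·AA·BB·BB·BB·BB·BB·BB·BB·BC·AA·AA·AA·AA·AA·AA·AA·AA
    A ↦ AA
    B ↦ BB
    C ↦ BC

A->AA, B->BB, C->BC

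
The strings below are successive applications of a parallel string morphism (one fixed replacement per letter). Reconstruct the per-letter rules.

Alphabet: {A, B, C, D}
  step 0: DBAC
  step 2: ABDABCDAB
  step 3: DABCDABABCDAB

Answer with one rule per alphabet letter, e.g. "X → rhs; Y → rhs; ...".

A->D, B->AB, C->AB, D->C

  step 2 ⇒ step 3: ABDABCDAB ⇒ D·AB·C·D·AB·AB·C·D·AB
    A ↦ D
    B ↦ AB
    C ↦ AB
    D ↦ C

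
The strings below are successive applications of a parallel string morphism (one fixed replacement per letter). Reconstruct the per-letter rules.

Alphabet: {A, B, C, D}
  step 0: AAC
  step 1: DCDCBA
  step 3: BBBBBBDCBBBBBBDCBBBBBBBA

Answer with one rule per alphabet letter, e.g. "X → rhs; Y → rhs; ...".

  step 0 ⇒ step 1: AAC ⇒ DC·DC·BA
    A ↦ DC
    C ↦ BA
    B ↦ BB  (constrained at step 1)
    D ↦ BB  (constrained at step 1)

A->DC, B->BB, C->BA, D->BB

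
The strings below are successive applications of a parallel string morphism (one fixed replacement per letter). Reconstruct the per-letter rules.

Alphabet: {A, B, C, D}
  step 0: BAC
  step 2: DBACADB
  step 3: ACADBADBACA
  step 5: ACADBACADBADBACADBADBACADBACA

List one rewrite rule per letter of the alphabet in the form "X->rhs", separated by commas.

  step 2 ⇒ step 3: DBACADB ⇒ AC·A·DB·A·DB·AC·A
    A ↦ DB
    B ↦ A
    C ↦ A
    D ↦ AC

A->DB, B->A, C->A, D->AC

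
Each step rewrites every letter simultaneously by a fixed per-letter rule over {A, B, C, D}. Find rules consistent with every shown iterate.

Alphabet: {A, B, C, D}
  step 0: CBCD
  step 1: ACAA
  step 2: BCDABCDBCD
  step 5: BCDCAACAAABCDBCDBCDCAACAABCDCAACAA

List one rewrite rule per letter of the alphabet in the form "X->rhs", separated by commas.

A->BCD, B->C, C->A, D->A

  step 1 ⇒ step 2: ACAA ⇒ BCD·A·BCD·BCD
    A ↦ BCD
    C ↦ A
  step 0 ⇒ step 1: CBCD ⇒ A·C·A·A
    B ↦ C
  step 0 ⇒ step 1: CBCD ⇒ A·C·A·A
    D ↦ A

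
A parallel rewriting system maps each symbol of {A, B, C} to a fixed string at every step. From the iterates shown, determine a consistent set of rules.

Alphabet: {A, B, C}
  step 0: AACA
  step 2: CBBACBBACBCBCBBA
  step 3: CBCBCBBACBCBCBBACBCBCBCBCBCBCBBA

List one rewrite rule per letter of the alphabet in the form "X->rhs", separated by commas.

A->BA, B->CB, C->CB

  step 2 ⇒ step 3: CBBACBBACBCBCBBA ⇒ CB·CB·CB·BA·CB·CB·CB·BA·CB·CB·CB·CB·CB·CB·CB·BA
    A ↦ BA
    B ↦ CB
    C ↦ CB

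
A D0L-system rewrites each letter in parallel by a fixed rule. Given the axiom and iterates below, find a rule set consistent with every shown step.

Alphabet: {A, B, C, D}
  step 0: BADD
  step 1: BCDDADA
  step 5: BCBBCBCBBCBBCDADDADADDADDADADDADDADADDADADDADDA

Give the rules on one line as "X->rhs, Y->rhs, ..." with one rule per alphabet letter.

  step 0 ⇒ step 1: BADD ⇒ BC·D·DA·DA
    A ↦ D
    B ↦ BC
    D ↦ DA
    C ↦ B  (constrained at step 1)

A->D, B->BC, C->B, D->DA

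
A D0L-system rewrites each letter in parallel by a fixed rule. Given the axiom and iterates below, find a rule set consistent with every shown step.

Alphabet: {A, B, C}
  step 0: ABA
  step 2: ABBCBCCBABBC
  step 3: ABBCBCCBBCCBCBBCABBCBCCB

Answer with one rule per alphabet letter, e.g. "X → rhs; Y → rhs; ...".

A->AB, B->BC, C->CB

  step 2 ⇒ step 3: ABBCBCCBABBC ⇒ AB·BC·BC·CB·BC·CB·CB·BC·AB·BC·BC·CB
    A ↦ AB
    B ↦ BC
    C ↦ CB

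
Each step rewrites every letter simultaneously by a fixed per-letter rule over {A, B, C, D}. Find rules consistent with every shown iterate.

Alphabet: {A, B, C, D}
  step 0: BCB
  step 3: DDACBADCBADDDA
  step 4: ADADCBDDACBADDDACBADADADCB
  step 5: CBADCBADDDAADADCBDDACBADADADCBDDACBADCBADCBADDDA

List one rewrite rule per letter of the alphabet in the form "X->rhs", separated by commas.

A->CB, B->A, C->DD, D->AD

  step 4 ⇒ step 5: ADADCBDDACBADDDACBADADADCB ⇒ CB·AD·CB·AD·DD·A·AD·AD·CB·DD·A·CB·AD·AD·AD·CB·DD·A·CB·AD·CB·AD·CB·AD·DD·A
    A ↦ CB
    B ↦ A
    C ↦ DD
    D ↦ AD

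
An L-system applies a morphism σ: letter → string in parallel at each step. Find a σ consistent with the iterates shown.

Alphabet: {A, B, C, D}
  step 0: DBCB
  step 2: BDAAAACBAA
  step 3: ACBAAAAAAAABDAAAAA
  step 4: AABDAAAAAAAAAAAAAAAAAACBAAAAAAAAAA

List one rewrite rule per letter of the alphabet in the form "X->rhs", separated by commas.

  step 3 ⇒ step 4: ACBAAAAAAAABDAAAAA ⇒ AA·BD·A·AA·AA·AA·AA·AA·AA·AA·AA·A·CB·AA·AA·AA·AA·AA
    A ↦ AA
    B ↦ A
    C ↦ BD
    D ↦ CB

A->AA, B->A, C->BD, D->CB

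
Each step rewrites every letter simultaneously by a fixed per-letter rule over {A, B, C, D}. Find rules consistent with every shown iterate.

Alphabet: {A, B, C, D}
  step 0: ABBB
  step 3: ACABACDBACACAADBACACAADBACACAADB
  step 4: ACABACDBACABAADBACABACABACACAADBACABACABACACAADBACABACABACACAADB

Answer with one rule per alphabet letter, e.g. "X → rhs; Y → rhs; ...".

A->AC, B->DB, C->AB, D->AA

  step 3 ⇒ step 4: ACABACDBACACAADBACACAADBACACAADB ⇒ AC·AB·AC·DB·AC·AB·AA·DB·AC·AB·AC·AB·AC·AC·AA·DB·AC·AB·AC·AB·AC·AC·AA·DB·AC·AB·AC·AB·AC·AC·AA·DB
    A ↦ AC
    B ↦ DB
    C ↦ AB
    D ↦ AA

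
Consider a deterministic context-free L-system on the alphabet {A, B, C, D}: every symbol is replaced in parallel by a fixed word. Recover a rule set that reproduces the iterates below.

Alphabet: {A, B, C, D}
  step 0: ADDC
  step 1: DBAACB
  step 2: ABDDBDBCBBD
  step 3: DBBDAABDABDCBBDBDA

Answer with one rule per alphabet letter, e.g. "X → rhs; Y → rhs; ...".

A->DB, B->BD, C->CB, D->A

  step 2 ⇒ step 3: ABDDBDBCBBD ⇒ DB·BD·A·A·BD·A·BD·CB·BD·BD·A
    A ↦ DB
    B ↦ BD
    C ↦ CB
    D ↦ A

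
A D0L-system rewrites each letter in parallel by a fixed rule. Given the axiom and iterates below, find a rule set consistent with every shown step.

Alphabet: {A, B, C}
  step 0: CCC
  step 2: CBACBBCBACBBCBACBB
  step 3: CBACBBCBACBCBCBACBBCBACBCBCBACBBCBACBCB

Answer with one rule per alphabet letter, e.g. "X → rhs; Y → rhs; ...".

  step 2 ⇒ step 3: CBACBBCBACBBCBACBB ⇒ CBA·CB·B·CBA·CB·CB·CBA·CB·B·CBA·CB·CB·CBA·CB·B·CBA·CB·CB
    A ↦ B
    B ↦ CB
    C ↦ CBA

A->B, B->CB, C->CBA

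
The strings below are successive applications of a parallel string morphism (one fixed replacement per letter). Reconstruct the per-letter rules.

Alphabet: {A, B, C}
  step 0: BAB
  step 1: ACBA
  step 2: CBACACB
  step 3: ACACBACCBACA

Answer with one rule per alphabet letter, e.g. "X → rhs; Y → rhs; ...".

  step 2 ⇒ step 3: CBACACB ⇒ AC·A·CB·AC·CB·AC·A
    A ↦ CB
    B ↦ A
    C ↦ AC

A->CB, B->A, C->AC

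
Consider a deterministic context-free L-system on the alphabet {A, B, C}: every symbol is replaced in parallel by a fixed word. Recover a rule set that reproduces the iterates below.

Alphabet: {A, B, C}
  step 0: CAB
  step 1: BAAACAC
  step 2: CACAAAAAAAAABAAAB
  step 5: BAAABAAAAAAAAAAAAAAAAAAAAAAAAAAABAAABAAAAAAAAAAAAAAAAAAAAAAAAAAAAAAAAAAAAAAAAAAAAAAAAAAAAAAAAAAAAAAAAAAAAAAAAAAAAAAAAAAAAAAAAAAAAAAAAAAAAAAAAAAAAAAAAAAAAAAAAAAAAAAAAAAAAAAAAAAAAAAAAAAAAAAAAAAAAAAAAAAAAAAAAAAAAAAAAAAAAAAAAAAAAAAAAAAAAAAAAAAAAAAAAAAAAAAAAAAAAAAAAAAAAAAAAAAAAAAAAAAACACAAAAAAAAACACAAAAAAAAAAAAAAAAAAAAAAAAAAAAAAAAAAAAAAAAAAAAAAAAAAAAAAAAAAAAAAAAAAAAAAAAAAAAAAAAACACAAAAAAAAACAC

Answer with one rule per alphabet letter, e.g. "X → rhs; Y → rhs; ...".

A->AAA, B->CAC, C->B

  step 1 ⇒ step 2: BAAACAC ⇒ CAC·AAA·AAA·AAA·B·AAA·B
    A ↦ AAA
    B ↦ CAC
    C ↦ B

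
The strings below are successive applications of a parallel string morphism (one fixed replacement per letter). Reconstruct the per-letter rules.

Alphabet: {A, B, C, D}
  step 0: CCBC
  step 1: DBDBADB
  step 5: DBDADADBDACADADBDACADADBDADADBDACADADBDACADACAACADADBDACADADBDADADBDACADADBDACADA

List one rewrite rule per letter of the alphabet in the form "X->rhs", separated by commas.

  step 0 ⇒ step 1: CCBC ⇒ DB·DB·A·DB
    B ↦ A
    C ↦ DB
    A ↦ DA  (constrained at step 1)
    D ↦ CA  (constrained at step 1)

A->DA, B->A, C->DB, D->CA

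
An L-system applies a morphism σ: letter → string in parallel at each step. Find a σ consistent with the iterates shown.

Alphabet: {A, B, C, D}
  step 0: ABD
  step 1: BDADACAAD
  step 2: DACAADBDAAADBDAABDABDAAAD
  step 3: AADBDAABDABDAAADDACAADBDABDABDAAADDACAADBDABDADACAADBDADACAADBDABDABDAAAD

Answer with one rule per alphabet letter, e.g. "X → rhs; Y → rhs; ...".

  step 2 ⇒ step 3: DACAADBDAAADBDAABDABDAAAD ⇒ AAD·BDA·A·BDA·BDA·AAD·DAC·AAD·BDA·BDA·BDA·AAD·DAC·AAD·BDA·BDA·DAC·AAD·BDA·DAC·AAD·BDA·BDA·BDA·AAD
    A ↦ BDA
    B ↦ DAC
    C ↦ A
    D ↦ AAD

A->BDA, B->DAC, C->A, D->AAD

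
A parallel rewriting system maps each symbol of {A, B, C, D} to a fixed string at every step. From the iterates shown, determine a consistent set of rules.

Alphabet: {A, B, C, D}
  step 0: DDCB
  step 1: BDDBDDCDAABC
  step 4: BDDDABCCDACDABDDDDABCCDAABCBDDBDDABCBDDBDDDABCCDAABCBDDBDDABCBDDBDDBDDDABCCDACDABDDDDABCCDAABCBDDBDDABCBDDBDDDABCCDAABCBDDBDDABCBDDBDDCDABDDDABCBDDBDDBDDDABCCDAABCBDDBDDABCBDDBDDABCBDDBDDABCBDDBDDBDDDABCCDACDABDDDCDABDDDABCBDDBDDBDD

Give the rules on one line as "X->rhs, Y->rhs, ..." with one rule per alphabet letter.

  step 0 ⇒ step 1: DDCB ⇒ BDD·BDD·CDA·ABC
    B ↦ ABC
    C ↦ CDA
    D ↦ BDD
    A ↦ D  (constrained at step 1)

A->D, B->ABC, C->CDA, D->BDD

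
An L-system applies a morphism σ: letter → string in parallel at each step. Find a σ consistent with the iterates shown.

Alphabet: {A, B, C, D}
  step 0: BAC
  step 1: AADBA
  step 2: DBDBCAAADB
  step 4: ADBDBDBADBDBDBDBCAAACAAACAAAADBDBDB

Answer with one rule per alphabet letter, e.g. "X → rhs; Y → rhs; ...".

  step 1 ⇒ step 2: AADBA ⇒ DB·DB·CA·AA·DB
    A ↦ DB
    B ↦ AA
    D ↦ CA
  step 0 ⇒ step 1: BAC ⇒ AA·DB·A
    C ↦ A

A->DB, B->AA, C->A, D->CA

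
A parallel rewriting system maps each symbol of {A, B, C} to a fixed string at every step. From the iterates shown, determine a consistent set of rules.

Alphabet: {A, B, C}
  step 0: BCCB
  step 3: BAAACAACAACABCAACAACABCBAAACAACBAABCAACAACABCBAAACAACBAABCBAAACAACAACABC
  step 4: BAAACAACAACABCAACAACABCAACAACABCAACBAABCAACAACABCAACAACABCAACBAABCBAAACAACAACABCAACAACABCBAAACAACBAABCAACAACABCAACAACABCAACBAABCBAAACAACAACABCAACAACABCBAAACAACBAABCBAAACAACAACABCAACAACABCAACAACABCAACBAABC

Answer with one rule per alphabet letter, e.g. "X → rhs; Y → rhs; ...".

A->AAC, B->BA, C->ABC

  step 3 ⇒ step 4: BAAACAACAACABCAACAACABCBAAACAACBAABCAACAACABCBAAACAACBAABCBAAACAACAACABC ⇒ BA·AAC·AAC·AAC·ABC·AAC·AAC·ABC·AAC·AAC·ABC·AAC·BA·ABC·AAC·AAC·ABC·AAC·AAC·ABC·AAC·BA·ABC·BA·AAC·AAC·AAC·ABC·AAC·AAC·ABC·BA·AAC·AAC·BA·ABC·AAC·AAC·ABC·AAC·AAC·ABC·AAC·BA·ABC·BA·AAC·AAC·AAC·ABC·AAC·AAC·ABC·BA·AAC·AAC·BA·ABC·BA·AAC·AAC·AAC·ABC·AAC·AAC·ABC·AAC·AAC·ABC·AAC·BA·ABC
    A ↦ AAC
    B ↦ BA
    C ↦ ABC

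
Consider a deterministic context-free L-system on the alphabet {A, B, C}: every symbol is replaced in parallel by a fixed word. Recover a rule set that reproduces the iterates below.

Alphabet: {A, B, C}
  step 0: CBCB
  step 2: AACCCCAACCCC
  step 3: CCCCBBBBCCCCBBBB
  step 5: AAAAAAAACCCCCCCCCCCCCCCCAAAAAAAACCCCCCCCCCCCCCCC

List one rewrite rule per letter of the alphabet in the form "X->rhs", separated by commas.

  step 2 ⇒ step 3: AACCCCAACCCC ⇒ CC·CC·B·B·B·B·CC·CC·B·B·B·B
    A ↦ CC
    C ↦ B
    B ↦ AA  (constrained at step 0)

A->CC, B->AA, C->B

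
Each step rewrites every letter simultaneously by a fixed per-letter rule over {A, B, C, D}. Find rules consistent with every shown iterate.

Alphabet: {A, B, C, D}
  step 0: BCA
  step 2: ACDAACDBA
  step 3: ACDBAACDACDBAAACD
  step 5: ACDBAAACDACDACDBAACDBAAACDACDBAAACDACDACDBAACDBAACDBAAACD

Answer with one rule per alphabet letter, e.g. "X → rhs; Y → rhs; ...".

  step 2 ⇒ step 3: ACDAACDBA ⇒ ACD·B·A·ACD·ACD·B·A·A·ACD
    A ↦ ACD
    B ↦ A
    C ↦ B
    D ↦ A

A->ACD, B->A, C->B, D->A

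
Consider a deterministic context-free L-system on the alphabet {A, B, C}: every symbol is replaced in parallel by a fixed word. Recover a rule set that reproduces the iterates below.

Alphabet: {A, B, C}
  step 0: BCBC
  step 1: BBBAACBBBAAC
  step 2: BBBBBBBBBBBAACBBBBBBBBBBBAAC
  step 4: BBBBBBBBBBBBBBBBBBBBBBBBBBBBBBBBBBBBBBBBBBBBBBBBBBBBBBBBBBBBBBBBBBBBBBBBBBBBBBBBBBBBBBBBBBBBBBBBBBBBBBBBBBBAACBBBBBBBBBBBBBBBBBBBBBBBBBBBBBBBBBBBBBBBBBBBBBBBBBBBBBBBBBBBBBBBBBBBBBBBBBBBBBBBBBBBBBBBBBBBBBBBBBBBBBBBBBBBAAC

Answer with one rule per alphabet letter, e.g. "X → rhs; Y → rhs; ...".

  step 1 ⇒ step 2: BBBAACBBBAAC ⇒ BBB·BBB·BBB·B·B·AAC·BBB·BBB·BBB·B·B·AAC
    A ↦ B
    B ↦ BBB
    C ↦ AAC

A->B, B->BBB, C->AAC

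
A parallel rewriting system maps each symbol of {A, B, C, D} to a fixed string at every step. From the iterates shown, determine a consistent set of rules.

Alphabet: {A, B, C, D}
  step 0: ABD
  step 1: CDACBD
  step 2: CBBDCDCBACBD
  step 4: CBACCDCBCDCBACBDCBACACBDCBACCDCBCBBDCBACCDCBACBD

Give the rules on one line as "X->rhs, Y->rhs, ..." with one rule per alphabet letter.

A->CD, B->AC, C->CB, D->BD

  step 1 ⇒ step 2: CDACBD ⇒ CB·BD·CD·CB·AC·BD
    A ↦ CD
    B ↦ AC
    C ↦ CB
    D ↦ BD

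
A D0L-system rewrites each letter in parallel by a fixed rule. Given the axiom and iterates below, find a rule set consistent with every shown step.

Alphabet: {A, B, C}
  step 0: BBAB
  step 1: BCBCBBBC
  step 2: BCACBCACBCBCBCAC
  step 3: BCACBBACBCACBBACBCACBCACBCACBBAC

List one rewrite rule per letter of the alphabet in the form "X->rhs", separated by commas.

  step 2 ⇒ step 3: BCACBCACBCBCBCAC ⇒ BC·AC·BB·AC·BC·AC·BB·AC·BC·AC·BC·AC·BC·AC·BB·AC
    A ↦ BB
    B ↦ BC
    C ↦ AC

A->BB, B->BC, C->AC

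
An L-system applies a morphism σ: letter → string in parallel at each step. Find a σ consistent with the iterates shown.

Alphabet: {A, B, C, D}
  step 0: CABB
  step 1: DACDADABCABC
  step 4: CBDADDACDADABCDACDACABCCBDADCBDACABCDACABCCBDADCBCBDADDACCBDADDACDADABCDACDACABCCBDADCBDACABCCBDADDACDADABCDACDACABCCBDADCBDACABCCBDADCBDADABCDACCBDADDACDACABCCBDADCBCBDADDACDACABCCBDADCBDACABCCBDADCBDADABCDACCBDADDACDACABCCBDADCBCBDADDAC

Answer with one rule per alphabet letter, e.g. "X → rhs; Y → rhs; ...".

  step 0 ⇒ step 1: CABB ⇒ DAC·DAD·ABC·ABC
    A ↦ DAD
    B ↦ ABC
    C ↦ DAC
    D ↦ CB  (constrained at step 1)

A->DAD, B->ABC, C->DAC, D->CB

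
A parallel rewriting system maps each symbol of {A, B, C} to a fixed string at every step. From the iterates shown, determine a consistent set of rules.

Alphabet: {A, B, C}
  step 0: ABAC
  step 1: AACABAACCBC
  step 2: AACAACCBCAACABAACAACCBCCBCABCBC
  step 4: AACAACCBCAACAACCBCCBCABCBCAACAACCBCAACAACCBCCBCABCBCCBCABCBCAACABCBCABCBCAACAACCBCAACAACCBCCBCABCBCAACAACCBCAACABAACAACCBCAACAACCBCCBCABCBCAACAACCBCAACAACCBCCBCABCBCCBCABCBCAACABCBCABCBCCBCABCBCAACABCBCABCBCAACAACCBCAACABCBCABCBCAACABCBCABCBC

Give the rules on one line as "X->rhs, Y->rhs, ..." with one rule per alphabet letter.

  step 1 ⇒ step 2: AACABAACCBC ⇒ AAC·AAC·CBC·AAC·AB·AAC·AAC·CBC·CBC·AB·CBC
    A ↦ AAC
    B ↦ AB
    C ↦ CBC

A->AAC, B->AB, C->CBC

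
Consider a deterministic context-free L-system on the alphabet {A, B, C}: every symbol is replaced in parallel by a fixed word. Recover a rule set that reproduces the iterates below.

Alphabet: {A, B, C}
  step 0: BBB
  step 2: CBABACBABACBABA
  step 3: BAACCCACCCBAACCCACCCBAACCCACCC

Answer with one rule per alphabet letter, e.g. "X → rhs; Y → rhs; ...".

A->C, B->ACC, C->BA

  step 2 ⇒ step 3: CBABACBABACBABA ⇒ BA·ACC·C·ACC·C·BA·ACC·C·ACC·C·BA·ACC·C·ACC·C
    A ↦ C
    B ↦ ACC
    C ↦ BA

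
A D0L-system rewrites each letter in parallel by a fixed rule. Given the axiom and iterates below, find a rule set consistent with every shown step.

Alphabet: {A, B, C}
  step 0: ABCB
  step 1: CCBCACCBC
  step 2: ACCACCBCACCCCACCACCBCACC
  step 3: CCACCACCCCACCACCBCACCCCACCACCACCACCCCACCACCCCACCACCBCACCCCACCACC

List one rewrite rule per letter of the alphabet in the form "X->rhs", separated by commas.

A->CC, B->BC, C->ACC

  step 2 ⇒ step 3: ACCACCBCACCCCACCACCBCACC ⇒ CC·ACC·ACC·CC·ACC·ACC·BC·ACC·CC·ACC·ACC·ACC·ACC·CC·ACC·ACC·CC·ACC·ACC·BC·ACC·CC·ACC·ACC
    A ↦ CC
    B ↦ BC
    C ↦ ACC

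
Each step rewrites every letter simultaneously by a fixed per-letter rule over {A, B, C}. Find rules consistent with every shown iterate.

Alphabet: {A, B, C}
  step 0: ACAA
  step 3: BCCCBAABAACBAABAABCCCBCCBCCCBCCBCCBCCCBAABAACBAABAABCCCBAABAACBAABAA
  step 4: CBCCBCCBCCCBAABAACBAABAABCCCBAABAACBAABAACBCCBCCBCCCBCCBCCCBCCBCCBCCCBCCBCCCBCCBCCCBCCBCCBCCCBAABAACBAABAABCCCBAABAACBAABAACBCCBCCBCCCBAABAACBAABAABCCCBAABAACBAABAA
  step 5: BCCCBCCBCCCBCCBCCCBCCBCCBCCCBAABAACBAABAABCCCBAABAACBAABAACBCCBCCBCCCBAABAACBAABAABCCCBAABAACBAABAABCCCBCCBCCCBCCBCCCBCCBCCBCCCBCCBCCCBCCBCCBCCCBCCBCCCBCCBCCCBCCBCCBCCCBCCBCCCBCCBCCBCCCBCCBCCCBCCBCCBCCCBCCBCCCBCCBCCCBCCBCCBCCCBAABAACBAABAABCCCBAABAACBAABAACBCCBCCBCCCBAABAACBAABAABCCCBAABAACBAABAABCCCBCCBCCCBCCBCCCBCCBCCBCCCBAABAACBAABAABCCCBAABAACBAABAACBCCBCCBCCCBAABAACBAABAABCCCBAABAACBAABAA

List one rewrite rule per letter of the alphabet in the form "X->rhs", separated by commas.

A->BAA, B->C, C->BCC

  step 4 ⇒ step 5: CBCCBCCBCCCBAABAACBAABAABCCCBAABAACBAABAACBCCBCCBCCCBCCBCCCBCCBCCBCCCBCCBCCCBCCBCCCBCCBCCBCCCBAABAACBAABAABCCCBAABAACBAABAACBCCBCCBCCCBAABAACBAABAABCCCBAABAACBAABAA ⇒ BCC·C·BCC·BCC·C·BCC·BCC·C·BCC·BCC·BCC·C·BAA·BAA·C·BAA·BAA·BCC·C·BAA·BAA·C·BAA·BAA·C·BCC·BCC·BCC·C·BAA·BAA·C·BAA·BAA·BCC·C·BAA·BAA·C·BAA·BAA·BCC·C·BCC·BCC·C·BCC·BCC·C·BCC·BCC·BCC·C·BCC·BCC·C·BCC·BCC·BCC·C·BCC·BCC·C·BCC·BCC·C·BCC·BCC·BCC·C·BCC·BCC·C·BCC·BCC·BCC·C·BCC·BCC·C·BCC·BCC·BCC·C·BCC·BCC·C·BCC·BCC·C·BCC·BCC·BCC·C·BAA·BAA·C·BAA·BAA·BCC·C·BAA·BAA·C·BAA·BAA·C·BCC·BCC·BCC·C·BAA·BAA·C·BAA·BAA·BCC·C·BAA·BAA·C·BAA·BAA·BCC·C·BCC·BCC·C·BCC·BCC·C·BCC·BCC·BCC·C·BAA·BAA·C·BAA·BAA·BCC·C·BAA·BAA·C·BAA·BAA·C·BCC·BCC·BCC·C·BAA·BAA·C·BAA·BAA·BCC·C·BAA·BAA·C·BAA·BAA
    A ↦ BAA
    B ↦ C
    C ↦ BCC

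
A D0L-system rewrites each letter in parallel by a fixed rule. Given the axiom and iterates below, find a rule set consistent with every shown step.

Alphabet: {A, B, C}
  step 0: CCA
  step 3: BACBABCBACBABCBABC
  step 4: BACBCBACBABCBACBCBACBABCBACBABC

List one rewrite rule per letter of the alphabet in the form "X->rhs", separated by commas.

A->C, B->BA, C->BC

  step 3 ⇒ step 4: BACBABCBACBABCBABC ⇒ BA·C·BC·BA·C·BA·BC·BA·C·BC·BA·C·BA·BC·BA·C·BA·BC
    A ↦ C
    B ↦ BA
    C ↦ BC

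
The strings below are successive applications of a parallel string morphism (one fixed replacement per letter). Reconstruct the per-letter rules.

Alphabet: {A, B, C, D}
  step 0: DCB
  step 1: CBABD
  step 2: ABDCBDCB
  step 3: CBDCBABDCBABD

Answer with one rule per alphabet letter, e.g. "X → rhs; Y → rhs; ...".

A->C, B->BD, C->A, D->CB

  step 2 ⇒ step 3: ABDCBDCB ⇒ C·BD·CB·A·BD·CB·A·BD
    A ↦ C
    B ↦ BD
    C ↦ A
    D ↦ CB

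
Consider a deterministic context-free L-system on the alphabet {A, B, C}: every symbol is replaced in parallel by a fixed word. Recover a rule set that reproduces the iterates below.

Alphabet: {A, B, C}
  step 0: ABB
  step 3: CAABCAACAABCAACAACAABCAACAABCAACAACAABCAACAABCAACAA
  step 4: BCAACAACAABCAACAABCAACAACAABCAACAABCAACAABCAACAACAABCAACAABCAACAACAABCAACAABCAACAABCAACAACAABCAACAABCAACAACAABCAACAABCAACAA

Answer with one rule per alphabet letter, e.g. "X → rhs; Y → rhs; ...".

A->CAA, B->CAA, C->B

  step 3 ⇒ step 4: CAABCAACAABCAACAACAABCAACAABCAACAACAABCAACAABCAACAA ⇒ B·CAA·CAA·CAA·B·CAA·CAA·B·CAA·CAA·CAA·B·CAA·CAA·B·CAA·CAA·B·CAA·CAA·CAA·B·CAA·CAA·B·CAA·CAA·CAA·B·CAA·CAA·B·CAA·CAA·B·CAA·CAA·CAA·B·CAA·CAA·B·CAA·CAA·CAA·B·CAA·CAA·B·CAA·CAA
    A ↦ CAA
    B ↦ CAA
    C ↦ B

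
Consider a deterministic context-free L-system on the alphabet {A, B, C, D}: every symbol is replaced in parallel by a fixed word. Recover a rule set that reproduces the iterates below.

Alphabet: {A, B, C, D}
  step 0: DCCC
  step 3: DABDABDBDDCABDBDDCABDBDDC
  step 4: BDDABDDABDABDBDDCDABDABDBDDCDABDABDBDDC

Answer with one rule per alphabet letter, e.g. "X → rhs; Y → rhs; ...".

A->D, B->A, C->DC, D->BD

  step 3 ⇒ step 4: DABDABDBDDCABDBDDCABDBDDC ⇒ BD·D·A·BD·D·A·BD·A·BD·BD·DC·D·A·BD·A·BD·BD·DC·D·A·BD·A·BD·BD·DC
    A ↦ D
    B ↦ A
    C ↦ DC
    D ↦ BD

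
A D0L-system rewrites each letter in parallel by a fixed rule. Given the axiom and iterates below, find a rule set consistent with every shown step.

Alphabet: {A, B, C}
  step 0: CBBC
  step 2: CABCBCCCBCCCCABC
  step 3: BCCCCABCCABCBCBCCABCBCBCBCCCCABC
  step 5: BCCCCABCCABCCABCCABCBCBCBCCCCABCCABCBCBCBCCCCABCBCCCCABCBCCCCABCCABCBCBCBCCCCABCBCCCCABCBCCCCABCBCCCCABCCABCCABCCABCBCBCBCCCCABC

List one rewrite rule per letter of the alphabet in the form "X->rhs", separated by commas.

  step 2 ⇒ step 3: CABCBCCCBCCCCABC ⇒ BC·CC·CA·BC·CA·BC·BC·BC·CA·BC·BC·BC·BC·CC·CA·BC
    A ↦ CC
    B ↦ CA
    C ↦ BC

A->CC, B->CA, C->BC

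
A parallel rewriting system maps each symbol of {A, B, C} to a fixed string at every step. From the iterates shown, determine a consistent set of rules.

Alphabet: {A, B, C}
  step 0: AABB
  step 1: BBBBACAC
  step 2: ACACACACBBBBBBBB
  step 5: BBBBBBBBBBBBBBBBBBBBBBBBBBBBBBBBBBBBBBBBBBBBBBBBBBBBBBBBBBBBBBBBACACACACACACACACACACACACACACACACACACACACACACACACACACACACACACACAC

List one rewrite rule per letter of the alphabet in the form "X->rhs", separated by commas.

  step 1 ⇒ step 2: BBBBACAC ⇒ AC·AC·AC·AC·BB·BB·BB·BB
    A ↦ BB
    B ↦ AC
    C ↦ BB

A->BB, B->AC, C->BB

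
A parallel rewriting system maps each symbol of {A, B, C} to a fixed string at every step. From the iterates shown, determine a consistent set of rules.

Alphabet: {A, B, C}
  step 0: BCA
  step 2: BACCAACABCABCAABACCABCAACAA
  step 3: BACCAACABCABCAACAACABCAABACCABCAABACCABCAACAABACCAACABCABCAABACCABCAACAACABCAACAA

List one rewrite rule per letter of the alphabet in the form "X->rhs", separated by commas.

A->CAA, B->BAC, C->CAB

  step 2 ⇒ step 3: BACCAACABCABCAABACCABCAACAA ⇒ BAC·CAA·CAB·CAB·CAA·CAA·CAB·CAA·BAC·CAB·CAA·BAC·CAB·CAA·CAA·BAC·CAA·CAB·CAB·CAA·BAC·CAB·CAA·CAA·CAB·CAA·CAA
    A ↦ CAA
    B ↦ BAC
    C ↦ CAB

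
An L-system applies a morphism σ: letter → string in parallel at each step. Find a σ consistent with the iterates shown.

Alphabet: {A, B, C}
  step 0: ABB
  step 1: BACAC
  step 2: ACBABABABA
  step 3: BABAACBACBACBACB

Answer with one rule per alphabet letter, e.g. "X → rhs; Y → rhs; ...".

  step 2 ⇒ step 3: ACBABABABA ⇒ B·ABA·AC·B·AC·B·AC·B·AC·B
    A ↦ B
    B ↦ AC
    C ↦ ABA

A->B, B->AC, C->ABA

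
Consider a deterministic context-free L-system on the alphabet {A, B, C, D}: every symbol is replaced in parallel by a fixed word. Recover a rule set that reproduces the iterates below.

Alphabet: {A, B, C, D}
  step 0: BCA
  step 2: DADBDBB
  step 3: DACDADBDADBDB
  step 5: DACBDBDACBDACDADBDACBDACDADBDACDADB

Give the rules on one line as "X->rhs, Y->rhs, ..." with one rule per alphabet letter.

  step 2 ⇒ step 3: DADBDBB ⇒ DA·C·DA·DB·DA·DB·DB
    A ↦ C
    B ↦ DB
    D ↦ DA
    C ↦ B  (constrained at step 0)

A->C, B->DB, C->B, D->DA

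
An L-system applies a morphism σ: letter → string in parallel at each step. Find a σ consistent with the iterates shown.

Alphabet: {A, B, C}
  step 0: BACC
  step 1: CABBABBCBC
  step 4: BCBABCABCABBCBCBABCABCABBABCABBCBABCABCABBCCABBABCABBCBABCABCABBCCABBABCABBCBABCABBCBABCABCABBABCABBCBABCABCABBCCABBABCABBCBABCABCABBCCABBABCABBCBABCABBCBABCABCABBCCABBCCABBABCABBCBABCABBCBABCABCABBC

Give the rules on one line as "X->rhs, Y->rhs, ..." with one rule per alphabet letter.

  step 0 ⇒ step 1: BACC ⇒ CAB·BAB·BC·BC
    A ↦ BAB
    B ↦ CAB
    C ↦ BC

A->BAB, B->CAB, C->BC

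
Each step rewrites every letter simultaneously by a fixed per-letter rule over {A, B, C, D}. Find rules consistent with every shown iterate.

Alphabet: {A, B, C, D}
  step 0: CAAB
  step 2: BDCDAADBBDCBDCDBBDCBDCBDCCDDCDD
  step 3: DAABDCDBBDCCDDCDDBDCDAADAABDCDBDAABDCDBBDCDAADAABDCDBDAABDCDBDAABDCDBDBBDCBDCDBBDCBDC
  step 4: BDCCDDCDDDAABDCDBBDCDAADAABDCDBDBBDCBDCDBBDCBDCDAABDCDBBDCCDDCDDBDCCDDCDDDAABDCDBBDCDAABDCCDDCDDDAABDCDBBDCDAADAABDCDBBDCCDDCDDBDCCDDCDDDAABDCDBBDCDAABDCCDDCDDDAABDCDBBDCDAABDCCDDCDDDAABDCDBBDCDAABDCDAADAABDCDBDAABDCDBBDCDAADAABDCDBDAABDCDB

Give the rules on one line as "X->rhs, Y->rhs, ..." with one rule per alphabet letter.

  step 3 ⇒ step 4: DAABDCDBBDCCDDCDDBDCDAADAABDCDBDAABDCDBBDCDAADAABDCDBDAABDCDBDAABDCDBDBBDCBDCDBBDCBDC ⇒ BDC·CDD·CDD·DAA·BDC·DB·BDC·DAA·DAA·BDC·DB·DB·BDC·BDC·DB·BDC·BDC·DAA·BDC·DB·BDC·CDD·CDD·BDC·CDD·CDD·DAA·BDC·DB·BDC·DAA·BDC·CDD·CDD·DAA·BDC·DB·BDC·DAA·DAA·BDC·DB·BDC·CDD·CDD·BDC·CDD·CDD·DAA·BDC·DB·BDC·DAA·BDC·CDD·CDD·DAA·BDC·DB·BDC·DAA·BDC·CDD·CDD·DAA·BDC·DB·BDC·DAA·BDC·DAA·DAA·BDC·DB·DAA·BDC·DB·BDC·DAA·DAA·BDC·DB·DAA·BDC·DB
    A ↦ CDD
    B ↦ DAA
    C ↦ DB
    D ↦ BDC

A->CDD, B->DAA, C->DB, D->BDC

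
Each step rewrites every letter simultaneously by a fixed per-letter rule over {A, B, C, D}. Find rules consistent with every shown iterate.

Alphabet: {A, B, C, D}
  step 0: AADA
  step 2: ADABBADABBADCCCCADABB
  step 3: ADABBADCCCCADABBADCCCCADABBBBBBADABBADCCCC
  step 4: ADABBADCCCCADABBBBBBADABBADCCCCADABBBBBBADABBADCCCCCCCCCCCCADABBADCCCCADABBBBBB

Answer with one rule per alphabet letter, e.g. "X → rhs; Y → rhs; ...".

A->AD, B->CC, C->B, D->ABB

  step 3 ⇒ step 4: ADABBADCCCCADABBADCCCCADABBBBBBADABBADCCCC ⇒ AD·ABB·AD·CC·CC·AD·ABB·B·B·B·B·AD·ABB·AD·CC·CC·AD·ABB·B·B·B·B·AD·ABB·AD·CC·CC·CC·CC·CC·CC·AD·ABB·AD·CC·CC·AD·ABB·B·B·B·B
    A ↦ AD
    B ↦ CC
    C ↦ B
    D ↦ ABB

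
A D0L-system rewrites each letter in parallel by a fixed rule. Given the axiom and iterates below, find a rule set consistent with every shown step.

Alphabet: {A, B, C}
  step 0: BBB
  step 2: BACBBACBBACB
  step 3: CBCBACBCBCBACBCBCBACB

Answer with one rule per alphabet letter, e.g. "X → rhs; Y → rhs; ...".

A->C, B->CB, C->BA

  step 2 ⇒ step 3: BACBBACBBACB ⇒ CB·C·BA·CB·CB·C·BA·CB·CB·C·BA·CB
    A ↦ C
    B ↦ CB
    C ↦ BA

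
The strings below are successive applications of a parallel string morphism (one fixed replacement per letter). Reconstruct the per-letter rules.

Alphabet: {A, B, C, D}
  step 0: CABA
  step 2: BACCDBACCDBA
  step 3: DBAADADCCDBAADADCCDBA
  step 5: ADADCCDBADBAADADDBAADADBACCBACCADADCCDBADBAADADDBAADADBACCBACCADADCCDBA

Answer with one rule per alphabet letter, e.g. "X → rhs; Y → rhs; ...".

A->BA, B->D, C->AD, D->CC

  step 2 ⇒ step 3: BACCDBACCDBA ⇒ D·BA·AD·AD·CC·D·BA·AD·AD·CC·D·BA
    A ↦ BA
    B ↦ D
    C ↦ AD
    D ↦ CC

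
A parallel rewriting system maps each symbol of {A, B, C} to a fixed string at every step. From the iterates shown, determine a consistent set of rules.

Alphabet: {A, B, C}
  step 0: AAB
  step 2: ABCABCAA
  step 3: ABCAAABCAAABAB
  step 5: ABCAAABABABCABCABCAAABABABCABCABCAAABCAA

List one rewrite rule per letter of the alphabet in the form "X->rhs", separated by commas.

  step 2 ⇒ step 3: ABCABCAA ⇒ AB·C·AA·AB·C·AA·AB·AB
    A ↦ AB
    B ↦ C
    C ↦ AA

A->AB, B->C, C->AA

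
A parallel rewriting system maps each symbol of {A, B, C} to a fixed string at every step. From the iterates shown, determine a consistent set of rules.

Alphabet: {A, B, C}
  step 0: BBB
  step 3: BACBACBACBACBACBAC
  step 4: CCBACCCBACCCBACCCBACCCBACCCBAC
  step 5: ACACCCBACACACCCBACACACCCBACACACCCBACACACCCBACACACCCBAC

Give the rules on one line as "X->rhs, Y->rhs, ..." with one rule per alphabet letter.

A->B, B->CC, C->AC

  step 4 ⇒ step 5: CCBACCCBACCCBACCCBACCCBACCCBAC ⇒ AC·AC·CC·B·AC·AC·AC·CC·B·AC·AC·AC·CC·B·AC·AC·AC·CC·B·AC·AC·AC·CC·B·AC·AC·AC·CC·B·AC
    A ↦ B
    B ↦ CC
    C ↦ AC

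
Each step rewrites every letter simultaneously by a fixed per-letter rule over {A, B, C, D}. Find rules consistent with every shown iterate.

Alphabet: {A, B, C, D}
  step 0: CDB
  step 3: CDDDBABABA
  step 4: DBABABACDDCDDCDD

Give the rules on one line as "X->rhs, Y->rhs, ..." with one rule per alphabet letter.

  step 3 ⇒ step 4: CDDDBABABA ⇒ D·BA·BA·BA·C·DD·C·DD·C·DD
    A ↦ DD
    B ↦ C
    C ↦ D
    D ↦ BA

A->DD, B->C, C->D, D->BA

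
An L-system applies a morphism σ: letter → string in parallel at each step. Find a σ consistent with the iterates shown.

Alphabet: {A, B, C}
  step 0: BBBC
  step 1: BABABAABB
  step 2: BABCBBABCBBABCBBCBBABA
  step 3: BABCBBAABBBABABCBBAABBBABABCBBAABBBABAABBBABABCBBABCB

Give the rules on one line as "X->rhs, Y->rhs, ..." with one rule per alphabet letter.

A->BCB, B->BA, C->ABB

  step 2 ⇒ step 3: BABCBBABCBBABCBBCBBABA ⇒ BA·BCB·BA·ABB·BA·BA·BCB·BA·ABB·BA·BA·BCB·BA·ABB·BA·BA·ABB·BA·BA·BCB·BA·BCB
    A ↦ BCB
    B ↦ BA
    C ↦ ABB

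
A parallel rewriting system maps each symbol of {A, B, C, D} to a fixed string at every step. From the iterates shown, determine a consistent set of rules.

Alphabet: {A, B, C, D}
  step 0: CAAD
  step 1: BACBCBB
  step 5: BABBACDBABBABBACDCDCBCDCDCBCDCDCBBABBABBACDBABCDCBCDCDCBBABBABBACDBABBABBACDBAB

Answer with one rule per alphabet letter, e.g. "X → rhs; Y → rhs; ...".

A->CB, B->CD, C->BA, D->B

  step 0 ⇒ step 1: CAAD ⇒ BA·CB·CB·B
    A ↦ CB
    C ↦ BA
    D ↦ B
    B ↦ CD  (constrained at step 1)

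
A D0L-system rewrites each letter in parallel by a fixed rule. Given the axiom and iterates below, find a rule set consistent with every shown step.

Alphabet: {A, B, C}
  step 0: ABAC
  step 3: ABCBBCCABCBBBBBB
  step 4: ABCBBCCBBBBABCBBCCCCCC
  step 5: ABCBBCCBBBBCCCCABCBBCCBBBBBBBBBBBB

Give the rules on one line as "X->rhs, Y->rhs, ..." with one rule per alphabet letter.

A->AB, B->C, C->BB

  step 4 ⇒ step 5: ABCBBCCBBBBABCBBCCCCCC ⇒ AB·C·BB·C·C·BB·BB·C·C·C·C·AB·C·BB·C·C·BB·BB·BB·BB·BB·BB
    A ↦ AB
    B ↦ C
    C ↦ BB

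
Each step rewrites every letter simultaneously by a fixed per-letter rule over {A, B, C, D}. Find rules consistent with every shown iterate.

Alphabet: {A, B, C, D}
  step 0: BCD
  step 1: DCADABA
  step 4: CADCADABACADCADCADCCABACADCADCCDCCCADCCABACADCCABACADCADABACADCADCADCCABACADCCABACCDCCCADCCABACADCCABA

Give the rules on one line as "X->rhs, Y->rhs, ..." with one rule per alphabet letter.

  step 0 ⇒ step 1: BCD ⇒ D·CAD·ABA
    B ↦ D
    C ↦ CAD
    D ↦ ABA
    A ↦ CC  (constrained at step 1)

A->CC, B->D, C->CAD, D->ABA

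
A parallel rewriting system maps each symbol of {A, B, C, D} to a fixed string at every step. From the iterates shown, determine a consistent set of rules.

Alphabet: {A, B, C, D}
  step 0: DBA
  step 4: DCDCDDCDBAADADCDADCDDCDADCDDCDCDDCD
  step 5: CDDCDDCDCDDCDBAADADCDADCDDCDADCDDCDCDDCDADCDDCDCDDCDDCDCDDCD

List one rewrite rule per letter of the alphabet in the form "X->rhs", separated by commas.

A->AD, B->BA, C->D, D->CD

  step 4 ⇒ step 5: DCDCDDCDBAADADCDADCDDCDADCDDCDCDDCD ⇒ CD·D·CD·D·CD·CD·D·CD·BA·AD·AD·CD·AD·CD·D·CD·AD·CD·D·CD·CD·D·CD·AD·CD·D·CD·CD·D·CD·D·CD·CD·D·CD
    A ↦ AD
    B ↦ BA
    C ↦ D
    D ↦ CD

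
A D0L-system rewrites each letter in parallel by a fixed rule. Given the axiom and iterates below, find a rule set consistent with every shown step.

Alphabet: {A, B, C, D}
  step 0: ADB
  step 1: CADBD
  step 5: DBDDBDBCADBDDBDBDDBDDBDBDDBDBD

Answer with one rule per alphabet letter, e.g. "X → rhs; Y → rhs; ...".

  step 0 ⇒ step 1: ADB ⇒ CA·DB·D
    A ↦ CA
    B ↦ D
    D ↦ DB
    C ↦ B  (constrained at step 1)

A->CA, B->D, C->B, D->DB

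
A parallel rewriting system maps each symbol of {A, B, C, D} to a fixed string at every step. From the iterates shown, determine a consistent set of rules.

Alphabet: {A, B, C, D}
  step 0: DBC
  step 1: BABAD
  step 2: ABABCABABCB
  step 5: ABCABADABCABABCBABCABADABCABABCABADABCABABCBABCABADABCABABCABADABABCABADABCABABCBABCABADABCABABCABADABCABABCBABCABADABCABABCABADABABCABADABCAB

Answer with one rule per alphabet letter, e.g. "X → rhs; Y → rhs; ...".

A->ABC, B->AB, C->AD, D->B

  step 1 ⇒ step 2: BABAD ⇒ AB·ABC·AB·ABC·B
    A ↦ ABC
    B ↦ AB
    D ↦ B
  step 0 ⇒ step 1: DBC ⇒ B·AB·AD
    C ↦ AD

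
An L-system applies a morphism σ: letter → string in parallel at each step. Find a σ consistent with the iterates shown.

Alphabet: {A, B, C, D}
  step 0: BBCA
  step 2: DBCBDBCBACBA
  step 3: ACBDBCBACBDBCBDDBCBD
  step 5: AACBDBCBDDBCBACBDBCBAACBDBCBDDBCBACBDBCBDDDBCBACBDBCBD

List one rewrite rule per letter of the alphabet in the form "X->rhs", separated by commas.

  step 2 ⇒ step 3: DBCBDBCBACBA ⇒ A·CB·DB·CB·A·CB·DB·CB·D·DB·CB·D
    A ↦ D
    B ↦ CB
    C ↦ DB
    D ↦ A

A->D, B->CB, C->DB, D->A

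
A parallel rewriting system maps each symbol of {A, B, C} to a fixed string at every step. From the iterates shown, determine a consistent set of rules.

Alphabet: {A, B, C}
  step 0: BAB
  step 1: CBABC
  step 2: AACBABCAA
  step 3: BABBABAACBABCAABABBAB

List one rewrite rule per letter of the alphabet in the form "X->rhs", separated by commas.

  step 2 ⇒ step 3: AACBABCAA ⇒ BAB·BAB·AA·C·BAB·C·AA·BAB·BAB
    A ↦ BAB
    B ↦ C
    C ↦ AA

A->BAB, B->C, C->AA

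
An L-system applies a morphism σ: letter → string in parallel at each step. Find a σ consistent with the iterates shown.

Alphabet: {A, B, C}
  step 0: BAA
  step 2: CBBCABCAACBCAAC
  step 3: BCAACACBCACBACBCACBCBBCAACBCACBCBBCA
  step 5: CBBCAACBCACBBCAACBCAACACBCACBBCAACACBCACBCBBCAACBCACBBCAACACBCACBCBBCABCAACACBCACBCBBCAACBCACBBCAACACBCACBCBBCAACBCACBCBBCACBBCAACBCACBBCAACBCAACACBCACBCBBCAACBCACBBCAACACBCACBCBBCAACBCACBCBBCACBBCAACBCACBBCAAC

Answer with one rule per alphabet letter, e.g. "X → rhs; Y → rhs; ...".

  step 2 ⇒ step 3: CBBCABCAACBCAAC ⇒ BCA·AC·AC·BCA·CB·AC·BCA·CB·CB·BCA·AC·BCA·CB·CB·BCA
    A ↦ CB
    B ↦ AC
    C ↦ BCA

A->CB, B->AC, C->BCA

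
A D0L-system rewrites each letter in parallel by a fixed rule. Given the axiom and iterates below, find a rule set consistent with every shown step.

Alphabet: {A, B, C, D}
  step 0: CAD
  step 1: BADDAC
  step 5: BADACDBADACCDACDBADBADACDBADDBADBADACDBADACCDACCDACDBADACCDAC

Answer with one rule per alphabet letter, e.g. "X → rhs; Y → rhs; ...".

  step 0 ⇒ step 1: CAD ⇒ BAD·D·AC
    A ↦ D
    C ↦ BAD
    D ↦ AC
    B ↦ C  (constrained at step 1)

A->D, B->C, C->BAD, D->AC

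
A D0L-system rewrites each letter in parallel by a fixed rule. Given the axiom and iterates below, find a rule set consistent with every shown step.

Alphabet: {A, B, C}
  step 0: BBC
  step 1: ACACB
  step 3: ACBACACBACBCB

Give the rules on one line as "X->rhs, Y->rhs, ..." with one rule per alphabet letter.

A->BC, B->AC, C->B

  step 0 ⇒ step 1: BBC ⇒ AC·AC·B
    B ↦ AC
    C ↦ B
    A ↦ BC  (constrained at step 1)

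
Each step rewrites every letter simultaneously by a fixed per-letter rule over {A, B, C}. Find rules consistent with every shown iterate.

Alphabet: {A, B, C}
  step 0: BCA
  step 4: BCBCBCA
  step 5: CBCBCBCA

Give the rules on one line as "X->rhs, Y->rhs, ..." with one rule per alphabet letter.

A->CA, B->C, C->B

  step 4 ⇒ step 5: BCBCBCA ⇒ C·B·C·B·C·B·CA
    A ↦ CA
    B ↦ C
    C ↦ B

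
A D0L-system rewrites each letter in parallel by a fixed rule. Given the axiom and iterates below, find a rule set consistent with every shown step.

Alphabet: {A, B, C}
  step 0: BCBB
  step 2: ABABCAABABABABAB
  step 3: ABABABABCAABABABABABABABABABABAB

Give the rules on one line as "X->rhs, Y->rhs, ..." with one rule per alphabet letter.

  step 2 ⇒ step 3: ABABCAABABABABAB ⇒ AB·AB·AB·AB·CA·AB·AB·AB·AB·AB·AB·AB·AB·AB·AB·AB
    A ↦ AB
    B ↦ AB
    C ↦ CA

A->AB, B->AB, C->CA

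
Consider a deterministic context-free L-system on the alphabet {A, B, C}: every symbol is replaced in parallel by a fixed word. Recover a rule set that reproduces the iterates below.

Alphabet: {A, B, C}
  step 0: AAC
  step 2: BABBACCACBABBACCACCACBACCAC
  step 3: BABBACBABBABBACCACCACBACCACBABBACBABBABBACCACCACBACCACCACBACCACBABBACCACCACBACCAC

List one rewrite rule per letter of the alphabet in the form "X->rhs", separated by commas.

A->BAC, B->BAB, C->CAC

  step 2 ⇒ step 3: BABBACCACBABBACCACCACBACCAC ⇒ BAB·BAC·BAB·BAB·BAC·CAC·CAC·BAC·CAC·BAB·BAC·BAB·BAB·BAC·CAC·CAC·BAC·CAC·CAC·BAC·CAC·BAB·BAC·CAC·CAC·BAC·CAC
    A ↦ BAC
    B ↦ BAB
    C ↦ CAC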